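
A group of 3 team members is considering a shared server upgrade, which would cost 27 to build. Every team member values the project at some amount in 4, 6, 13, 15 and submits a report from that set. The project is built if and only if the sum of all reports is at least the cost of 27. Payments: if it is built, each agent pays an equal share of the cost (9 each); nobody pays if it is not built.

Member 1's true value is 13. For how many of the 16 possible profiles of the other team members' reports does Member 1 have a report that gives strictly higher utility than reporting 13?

1

Others report (6, 6): truth gives 0; report 15 gives 4 > 0. Violating.
Others report (4, 4): truth gives 0; no alternative beats it.
Others report (4, 6): truth gives 0; no alternative beats it.
(Checking all 16 profiles: 1 has a profitable deviation, 15 do not.)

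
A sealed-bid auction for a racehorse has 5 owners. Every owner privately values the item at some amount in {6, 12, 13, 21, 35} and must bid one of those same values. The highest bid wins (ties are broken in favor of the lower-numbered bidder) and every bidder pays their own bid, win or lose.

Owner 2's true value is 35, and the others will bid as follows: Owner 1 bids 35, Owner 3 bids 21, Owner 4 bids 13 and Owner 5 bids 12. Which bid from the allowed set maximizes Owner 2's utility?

6

Bid 6: loses but pays 6, utility -6.
Bid 12: loses but pays 12, utility -12.
Bid 13: loses but pays 13, utility -13.
Bid 21: loses but pays 21, utility -21.
Bid 35: loses but pays 35, utility -35.
The best choice is 6 with utility -6.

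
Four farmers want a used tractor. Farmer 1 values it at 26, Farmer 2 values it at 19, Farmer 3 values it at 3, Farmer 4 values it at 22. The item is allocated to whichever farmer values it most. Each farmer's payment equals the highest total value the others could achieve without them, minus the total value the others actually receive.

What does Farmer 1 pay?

22

Farmer 1 has the highest value and receives the item.
Without Farmer 1, the item would go to the next-highest value, 22, so the others could achieve 22.
With Farmer 1 present and winning, the others receive nothing, so their total is 0.
Payment = 22 - 0 = 22.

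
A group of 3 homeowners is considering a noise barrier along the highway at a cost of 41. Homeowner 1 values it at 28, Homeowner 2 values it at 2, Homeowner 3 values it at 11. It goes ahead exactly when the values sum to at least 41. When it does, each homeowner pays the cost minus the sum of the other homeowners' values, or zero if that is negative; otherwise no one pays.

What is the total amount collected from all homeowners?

41

Total value 41 ≥ cost 41, so it is built.
Homeowner 1: others sum to 13; max(0, 41 - 13) = 28.
Homeowner 2: others sum to 39; max(0, 41 - 39) = 2.
Homeowner 3: others sum to 30; max(0, 41 - 30) = 11.
Total collected = 28 + 2 + 11 = 41.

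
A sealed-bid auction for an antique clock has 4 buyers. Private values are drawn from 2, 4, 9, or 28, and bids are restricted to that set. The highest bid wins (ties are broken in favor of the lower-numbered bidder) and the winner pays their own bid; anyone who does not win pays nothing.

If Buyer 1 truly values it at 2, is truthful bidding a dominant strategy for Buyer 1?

Yes

Check each profile of the others' bids and compare truth against every alternative bid.
Others bid (2, 2, 2): truth gives 0, best alternative gives -2.
Others bid (2, 2, 4): truth gives 0, best alternative gives -2.
Others bid (2, 4, 2): truth gives 0, best alternative gives -2.
Others bid (2, 4, 4): truth gives 0, best alternative gives -2.
Others bid (4, 2, 2): truth gives 0, best alternative gives -2.
Others bid (4, 2, 4): truth gives 0, best alternative gives -2.
(Remaining 58 profiles checked similarly; truth is weakly best in each.)
In every case the truthful bid is at least as good as any alternative, so it is a dominant strategy.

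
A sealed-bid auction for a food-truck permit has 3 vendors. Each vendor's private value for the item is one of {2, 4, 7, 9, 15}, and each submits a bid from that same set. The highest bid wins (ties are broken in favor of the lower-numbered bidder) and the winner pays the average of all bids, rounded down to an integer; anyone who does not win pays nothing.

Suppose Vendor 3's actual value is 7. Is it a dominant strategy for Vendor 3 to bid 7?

Consider the case where Vendor 1 bids 2 and Vendor 2 bids 2.
Truthful bid 7: wins, pays 3, utility 7 - 3 = 4.
Bid 4 instead: wins, pays 2, utility 7 - 2 = 5.
Since 5 > 4, bidding 4 is strictly better here, so truthful bidding is not dominant.

No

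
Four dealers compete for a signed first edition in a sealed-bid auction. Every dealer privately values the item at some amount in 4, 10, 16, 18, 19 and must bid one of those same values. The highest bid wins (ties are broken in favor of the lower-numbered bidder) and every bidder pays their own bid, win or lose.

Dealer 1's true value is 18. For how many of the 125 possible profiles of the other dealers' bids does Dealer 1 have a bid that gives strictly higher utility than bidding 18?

Others bid (4, 4, 4): truth gives 0; bid 4 gives 14 > 0. Violating.
Others bid (4, 4, 10): truth gives 0; bid 10 gives 8 > 0. Violating.
Others bid (4, 4, 16): truth gives 0; bid 16 gives 2 > 0. Violating.
Others bid (4, 4, 19): truth gives -18; bid 19 gives -1 > -18. Violating.
Others bid (4, 4, 18): truth gives 0; no alternative beats it.
Others bid (4, 10, 18): truth gives 0; no alternative beats it.
(Checking all 125 profiles: 88 have a profitable deviation, 37 do not.)

88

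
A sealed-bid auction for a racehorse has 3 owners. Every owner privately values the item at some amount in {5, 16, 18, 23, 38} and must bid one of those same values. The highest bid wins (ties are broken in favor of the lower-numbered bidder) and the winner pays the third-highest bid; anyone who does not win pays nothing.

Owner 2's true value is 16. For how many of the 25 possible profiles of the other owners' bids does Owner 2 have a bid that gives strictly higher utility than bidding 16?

Others bid (5, 18): truth gives 0; bid 18 gives 11 > 0. Violating.
Others bid (5, 23): truth gives 0; bid 23 gives 11 > 0. Violating.
Others bid (5, 38): truth gives 0; bid 38 gives 11 > 0. Violating.
Others bid (16, 5): truth gives 0; bid 18 gives 11 > 0. Violating.
Others bid (5, 5): truth gives 11; no alternative beats it.
Others bid (5, 16): truth gives 11; no alternative beats it.
(Checking all 25 profiles: 6 have a profitable deviation, 19 do not.)

6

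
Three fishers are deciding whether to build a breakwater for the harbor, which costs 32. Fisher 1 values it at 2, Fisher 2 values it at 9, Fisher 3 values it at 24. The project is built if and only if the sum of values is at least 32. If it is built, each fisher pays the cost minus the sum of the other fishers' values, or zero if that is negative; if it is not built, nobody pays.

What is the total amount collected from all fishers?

Total value 35 ≥ cost 32, so it is built.
Fisher 1: others sum to 33; max(0, 32 - 33) = 0.
Fisher 2: others sum to 26; max(0, 32 - 26) = 6.
Fisher 3: others sum to 11; max(0, 32 - 11) = 21.
Total collected = 0 + 6 + 21 = 27.

27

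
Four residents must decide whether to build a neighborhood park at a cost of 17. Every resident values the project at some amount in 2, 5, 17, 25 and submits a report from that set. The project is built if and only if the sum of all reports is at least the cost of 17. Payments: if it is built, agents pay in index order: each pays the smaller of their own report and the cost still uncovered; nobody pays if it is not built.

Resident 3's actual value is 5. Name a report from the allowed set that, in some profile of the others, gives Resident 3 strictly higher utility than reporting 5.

Suppose Resident 1 reports 2, Resident 2 reports 2 and Resident 4 reports 17.
Report 5: project built, pays 5, utility 5 - 5 = 0.
Report 2: project built, pays 2, utility 5 - 2 = 3.
So reporting 2 beats truth here (3 > 0).

2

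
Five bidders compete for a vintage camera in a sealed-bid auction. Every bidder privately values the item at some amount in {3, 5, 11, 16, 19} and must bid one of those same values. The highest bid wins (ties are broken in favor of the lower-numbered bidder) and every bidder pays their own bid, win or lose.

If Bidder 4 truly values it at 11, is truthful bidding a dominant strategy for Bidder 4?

Consider the case where Bidder 1 bids 3, Bidder 2 bids 3, Bidder 3 bids 3 and Bidder 5 bids 3.
Truthful bid 11: wins, pays 11, utility 11 - 11 = 0.
Bid 5 instead: wins, pays 5, utility 11 - 5 = 6.
Since 6 > 0, bidding 5 is strictly better here, so truthful bidding is not dominant.

No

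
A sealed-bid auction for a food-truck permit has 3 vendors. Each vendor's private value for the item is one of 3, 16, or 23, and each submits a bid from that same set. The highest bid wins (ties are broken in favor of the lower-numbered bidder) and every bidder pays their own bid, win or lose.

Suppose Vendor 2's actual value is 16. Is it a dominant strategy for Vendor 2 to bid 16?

No

Consider the case where Vendor 1 bids 3 and Vendor 3 bids 23.
Truthful bid 16: loses but pays 16, utility -16.
Bid 3 instead: loses but pays 3, utility -3.
Since -3 > -16, bidding 3 is strictly better here, so truthful bidding is not dominant.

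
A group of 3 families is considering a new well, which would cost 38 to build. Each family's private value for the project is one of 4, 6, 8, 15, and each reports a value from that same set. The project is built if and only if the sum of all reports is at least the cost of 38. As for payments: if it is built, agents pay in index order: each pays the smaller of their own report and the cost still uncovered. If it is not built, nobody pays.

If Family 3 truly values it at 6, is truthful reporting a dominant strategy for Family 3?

Yes

Check each profile of the others' reports and compare truth against every alternative report.
Others report (4, 4): truth gives 0, best alternative gives 0.
Others report (4, 6): truth gives 0, best alternative gives 0.
Others report (4, 8): truth gives 0, best alternative gives 0.
Others report (4, 15): truth gives 0, best alternative gives 0.
Others report (6, 4): truth gives 0, best alternative gives 0.
Others report (6, 6): truth gives 0, best alternative gives 0.
(Remaining 10 profiles checked similarly; truth is weakly best in each.)
In every case the truthful report is at least as good as any alternative, so it is a dominant strategy.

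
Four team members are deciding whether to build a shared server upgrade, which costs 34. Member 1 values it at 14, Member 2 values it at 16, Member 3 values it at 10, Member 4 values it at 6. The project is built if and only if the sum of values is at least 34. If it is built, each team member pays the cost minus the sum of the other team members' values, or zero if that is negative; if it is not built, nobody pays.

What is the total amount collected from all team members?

Total value 46 ≥ cost 34, so it is built.
Member 1: others sum to 32; max(0, 34 - 32) = 2.
Member 2: others sum to 30; max(0, 34 - 30) = 4.
Member 3: others sum to 36; max(0, 34 - 36) = 0.
Member 4: others sum to 40; max(0, 34 - 40) = 0.
Total collected = 2 + 4 + 0 + 0 = 6.

6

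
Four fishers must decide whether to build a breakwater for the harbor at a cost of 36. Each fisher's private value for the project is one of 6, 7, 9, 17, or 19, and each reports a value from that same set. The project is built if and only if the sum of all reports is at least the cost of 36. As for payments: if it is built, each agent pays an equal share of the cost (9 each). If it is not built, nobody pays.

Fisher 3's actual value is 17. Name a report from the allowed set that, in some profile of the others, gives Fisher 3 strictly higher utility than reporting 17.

Suppose Fisher 1 reports 6, Fisher 2 reports 6 and Fisher 4 reports 6.
Report 17: project not built, utility 0.
Report 19: project built, pays 9, utility 17 - 9 = 8.
So reporting 19 beats truth here (8 > 0).

19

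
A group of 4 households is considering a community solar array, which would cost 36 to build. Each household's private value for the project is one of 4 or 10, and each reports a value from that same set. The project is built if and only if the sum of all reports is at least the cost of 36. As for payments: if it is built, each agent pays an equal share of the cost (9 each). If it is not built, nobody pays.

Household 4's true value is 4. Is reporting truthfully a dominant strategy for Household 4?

Check each profile of the others' reports and compare truth against every alternative report.
Others report (10, 10, 10): truth gives 0, best alternative gives -5.
Others report (4, 4, 4): truth gives 0, best alternative gives 0.
Others report (4, 4, 10): truth gives 0, best alternative gives 0.
Others report (4, 10, 4): truth gives 0, best alternative gives 0.
Others report (4, 10, 10): truth gives 0, best alternative gives 0.
Others report (10, 4, 4): truth gives 0, best alternative gives 0.
(Remaining 2 profiles checked similarly; truth is weakly best in each.)
In every case the truthful report is at least as good as any alternative, so it is a dominant strategy.

Yes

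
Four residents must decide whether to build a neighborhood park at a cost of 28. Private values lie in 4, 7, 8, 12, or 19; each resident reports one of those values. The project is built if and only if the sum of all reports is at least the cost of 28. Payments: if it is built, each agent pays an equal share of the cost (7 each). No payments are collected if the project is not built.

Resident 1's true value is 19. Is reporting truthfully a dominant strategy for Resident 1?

Check each profile of the others' reports and compare truth against every alternative report.
Others report (4, 4, 4): truth gives 12, best alternative gives 0.
Others report (4, 4, 7): truth gives 12, best alternative gives 0.
Others report (4, 7, 4): truth gives 12, best alternative gives 0.
Others report (7, 4, 4): truth gives 12, best alternative gives 0.
Others report (4, 4, 8): truth gives 12, best alternative gives 12.
Others report (4, 4, 12): truth gives 12, best alternative gives 12.
(Remaining 119 profiles checked similarly; truth is weakly best in each.)
In every case the truthful report is at least as good as any alternative, so it is a dominant strategy.

Yes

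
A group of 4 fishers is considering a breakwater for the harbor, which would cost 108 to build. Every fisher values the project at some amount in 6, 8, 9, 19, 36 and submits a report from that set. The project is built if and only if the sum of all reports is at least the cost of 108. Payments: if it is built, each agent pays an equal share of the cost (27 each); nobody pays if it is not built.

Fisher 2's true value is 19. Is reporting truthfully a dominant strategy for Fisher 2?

Consider the case where Fisher 1 reports 19, Fisher 3 reports 36 and Fisher 4 reports 36.
Truthful report 19: project built, pays 27, utility 19 - 27 = -8.
Report 6 instead: project not built, utility 0.
Since 0 > -8, reporting 6 is strictly better here, so truthful reporting is not dominant.

No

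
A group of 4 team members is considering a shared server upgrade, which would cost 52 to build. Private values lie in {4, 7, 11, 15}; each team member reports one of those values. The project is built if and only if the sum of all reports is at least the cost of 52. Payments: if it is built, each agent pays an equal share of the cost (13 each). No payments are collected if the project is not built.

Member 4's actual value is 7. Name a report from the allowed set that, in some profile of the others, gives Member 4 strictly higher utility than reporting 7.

Suppose Member 1 reports 15, Member 2 reports 15 and Member 3 reports 15.
Report 7: project built, pays 13, utility 7 - 13 = -6.
Report 4: project not built, utility 0.
So reporting 4 beats truth here (0 > -6).

4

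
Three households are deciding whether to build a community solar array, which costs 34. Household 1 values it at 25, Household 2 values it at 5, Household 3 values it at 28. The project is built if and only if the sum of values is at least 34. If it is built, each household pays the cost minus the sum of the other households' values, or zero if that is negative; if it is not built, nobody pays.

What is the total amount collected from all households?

Total value 58 ≥ cost 34, so it is built.
Household 1: others sum to 33; max(0, 34 - 33) = 1.
Household 2: others sum to 53; max(0, 34 - 53) = 0.
Household 3: others sum to 30; max(0, 34 - 30) = 4.
Total collected = 1 + 0 + 4 = 5.

5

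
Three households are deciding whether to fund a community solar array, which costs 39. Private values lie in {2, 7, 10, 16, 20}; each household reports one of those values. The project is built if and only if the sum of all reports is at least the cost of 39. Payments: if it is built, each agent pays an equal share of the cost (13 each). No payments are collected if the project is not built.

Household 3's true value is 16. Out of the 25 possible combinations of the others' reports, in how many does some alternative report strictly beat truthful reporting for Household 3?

3

Others report (2, 20): truth gives 0; report 20 gives 3 > 0. Violating.
Others report (10, 10): truth gives 0; report 20 gives 3 > 0. Violating.
Others report (20, 2): truth gives 0; report 20 gives 3 > 0. Violating.
Others report (2, 2): truth gives 0; no alternative beats it.
Others report (2, 7): truth gives 0; no alternative beats it.
(Checking all 25 profiles: 3 have a profitable deviation, 22 do not.)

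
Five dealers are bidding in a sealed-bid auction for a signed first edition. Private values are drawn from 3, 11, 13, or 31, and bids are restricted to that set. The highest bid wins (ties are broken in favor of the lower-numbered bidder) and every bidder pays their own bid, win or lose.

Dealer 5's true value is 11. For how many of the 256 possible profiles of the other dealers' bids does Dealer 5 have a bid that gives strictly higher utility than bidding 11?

255

Others bid (3, 3, 3, 11): truth gives -11; bid 13 gives -2 > -11. Violating.
Others bid (3, 3, 3, 13): truth gives -11; bid 3 gives -3 > -11. Violating.
Others bid (3, 3, 3, 31): truth gives -11; bid 3 gives -3 > -11. Violating.
Others bid (3, 3, 11, 3): truth gives -11; bid 13 gives -2 > -11. Violating.
Others bid (3, 3, 3, 3): truth gives 0; no alternative beats it.
(Checking all 256 profiles: 255 have a profitable deviation, 1 does not.)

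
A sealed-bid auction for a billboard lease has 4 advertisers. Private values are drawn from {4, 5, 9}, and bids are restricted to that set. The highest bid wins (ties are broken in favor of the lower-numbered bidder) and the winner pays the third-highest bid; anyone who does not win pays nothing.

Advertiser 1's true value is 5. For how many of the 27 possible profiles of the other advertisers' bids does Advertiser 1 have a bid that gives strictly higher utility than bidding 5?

Others bid (4, 4, 9): truth gives 0; bid 9 gives 1 > 0. Violating.
Others bid (4, 9, 4): truth gives 0; bid 9 gives 1 > 0. Violating.
Others bid (9, 4, 4): truth gives 0; bid 9 gives 1 > 0. Violating.
Others bid (4, 4, 4): truth gives 1; no alternative beats it.
Others bid (4, 4, 5): truth gives 1; no alternative beats it.
(Checking all 27 profiles: 3 have a profitable deviation, 24 do not.)

3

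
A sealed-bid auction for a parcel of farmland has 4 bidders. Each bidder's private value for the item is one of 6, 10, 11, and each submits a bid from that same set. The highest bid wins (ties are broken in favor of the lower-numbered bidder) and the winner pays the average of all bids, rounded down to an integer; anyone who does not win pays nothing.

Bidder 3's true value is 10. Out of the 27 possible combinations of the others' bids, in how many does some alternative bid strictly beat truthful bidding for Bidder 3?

8

Others bid (6, 6, 11): truth gives 0; bid 11 gives 2 > 0. Violating.
Others bid (6, 10, 6): truth gives 0; bid 11 gives 2 > 0. Violating.
Others bid (6, 10, 10): truth gives 0; bid 11 gives 1 > 0. Violating.
Others bid (6, 10, 11): truth gives 0; bid 11 gives 1 > 0. Violating.
Others bid (6, 6, 6): truth gives 3; no alternative beats it.
Others bid (6, 6, 10): truth gives 2; no alternative beats it.
(Checking all 27 profiles: 8 have a profitable deviation, 19 do not.)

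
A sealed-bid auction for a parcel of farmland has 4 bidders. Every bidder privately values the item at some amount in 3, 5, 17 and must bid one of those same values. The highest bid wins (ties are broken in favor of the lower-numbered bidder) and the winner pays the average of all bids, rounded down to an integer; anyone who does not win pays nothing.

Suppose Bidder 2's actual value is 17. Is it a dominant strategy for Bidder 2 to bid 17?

Consider the case where Bidder 1 bids 3, Bidder 3 bids 3 and Bidder 4 bids 3.
Truthful bid 17: wins, pays 6, utility 17 - 6 = 11.
Bid 5 instead: wins, pays 3, utility 17 - 3 = 14.
Since 14 > 11, bidding 5 is strictly better here, so truthful bidding is not dominant.

No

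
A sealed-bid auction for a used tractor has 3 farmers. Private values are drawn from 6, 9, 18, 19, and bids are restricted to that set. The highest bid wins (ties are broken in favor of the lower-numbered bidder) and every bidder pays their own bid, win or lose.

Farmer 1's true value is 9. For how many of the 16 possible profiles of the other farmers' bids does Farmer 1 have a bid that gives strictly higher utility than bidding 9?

Others bid (6, 6): truth gives 0; bid 6 gives 3 > 0. Violating.
Others bid (6, 18): truth gives -9; bid 6 gives -6 > -9. Violating.
Others bid (6, 19): truth gives -9; bid 6 gives -6 > -9. Violating.
Others bid (9, 18): truth gives -9; bid 6 gives -6 > -9. Violating.
Others bid (6, 9): truth gives 0; no alternative beats it.
Others bid (9, 6): truth gives 0; no alternative beats it.
(Checking all 16 profiles: 13 have a profitable deviation, 3 do not.)

13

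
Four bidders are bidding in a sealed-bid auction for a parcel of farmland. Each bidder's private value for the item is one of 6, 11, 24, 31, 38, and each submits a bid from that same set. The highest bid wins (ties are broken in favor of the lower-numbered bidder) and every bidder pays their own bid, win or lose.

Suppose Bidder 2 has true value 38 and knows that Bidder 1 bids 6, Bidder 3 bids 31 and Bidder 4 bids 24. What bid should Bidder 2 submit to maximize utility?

31

Bid 6: loses but pays 6, utility -6.
Bid 11: loses but pays 11, utility -11.
Bid 24: loses but pays 24, utility -24.
Bid 31: wins, pays 31, utility 38 - 31 = 7.
Bid 38: wins, pays 38, utility 38 - 38 = 0.
The best choice is 31 with utility 7.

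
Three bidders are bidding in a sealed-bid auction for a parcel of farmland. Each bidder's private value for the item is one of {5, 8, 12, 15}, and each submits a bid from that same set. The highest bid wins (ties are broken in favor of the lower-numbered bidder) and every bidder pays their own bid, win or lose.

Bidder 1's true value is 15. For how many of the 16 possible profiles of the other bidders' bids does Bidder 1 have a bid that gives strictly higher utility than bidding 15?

Others bid (5, 5): truth gives 0; bid 5 gives 10 > 0. Violating.
Others bid (5, 8): truth gives 0; bid 8 gives 7 > 0. Violating.
Others bid (5, 12): truth gives 0; bid 12 gives 3 > 0. Violating.
Others bid (8, 5): truth gives 0; bid 8 gives 7 > 0. Violating.
Others bid (5, 15): truth gives 0; no alternative beats it.
Others bid (8, 15): truth gives 0; no alternative beats it.
(Checking all 16 profiles: 9 have a profitable deviation, 7 do not.)

9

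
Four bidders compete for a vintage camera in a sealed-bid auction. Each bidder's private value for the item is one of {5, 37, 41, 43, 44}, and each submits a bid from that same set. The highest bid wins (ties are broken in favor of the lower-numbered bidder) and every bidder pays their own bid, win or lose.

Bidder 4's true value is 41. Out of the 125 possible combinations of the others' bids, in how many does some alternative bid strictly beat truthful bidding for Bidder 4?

118

Others bid (5, 5, 5): truth gives 0; bid 37 gives 4 > 0. Violating.
Others bid (5, 5, 41): truth gives -41; bid 43 gives -2 > -41. Violating.
Others bid (5, 5, 43): truth gives -41; bid 44 gives -3 > -41. Violating.
Others bid (5, 5, 44): truth gives -41; bid 5 gives -5 > -41. Violating.
Others bid (5, 5, 37): truth gives 0; no alternative beats it.
Others bid (5, 37, 5): truth gives 0; no alternative beats it.
(Checking all 125 profiles: 118 have a profitable deviation, 7 do not.)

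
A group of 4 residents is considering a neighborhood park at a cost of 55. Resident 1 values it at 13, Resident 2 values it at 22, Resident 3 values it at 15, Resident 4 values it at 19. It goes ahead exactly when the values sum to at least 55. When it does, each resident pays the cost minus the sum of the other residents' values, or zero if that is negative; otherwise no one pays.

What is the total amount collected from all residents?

Total value 69 ≥ cost 55, so it is built.
Resident 1: others sum to 56; max(0, 55 - 56) = 0.
Resident 2: others sum to 47; max(0, 55 - 47) = 8.
Resident 3: others sum to 54; max(0, 55 - 54) = 1.
Resident 4: others sum to 50; max(0, 55 - 50) = 5.
Total collected = 0 + 8 + 1 + 5 = 14.

14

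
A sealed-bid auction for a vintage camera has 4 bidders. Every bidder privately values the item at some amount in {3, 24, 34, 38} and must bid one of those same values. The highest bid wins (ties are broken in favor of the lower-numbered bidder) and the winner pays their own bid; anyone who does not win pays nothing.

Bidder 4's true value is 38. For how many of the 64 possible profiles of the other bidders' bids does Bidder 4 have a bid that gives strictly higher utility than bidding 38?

8

Others bid (3, 3, 3): truth gives 0; bid 24 gives 14 > 0. Violating.
Others bid (3, 3, 24): truth gives 0; bid 34 gives 4 > 0. Violating.
Others bid (3, 24, 3): truth gives 0; bid 34 gives 4 > 0. Violating.
Others bid (3, 24, 24): truth gives 0; bid 34 gives 4 > 0. Violating.
Others bid (3, 3, 34): truth gives 0; no alternative beats it.
Others bid (3, 3, 38): truth gives 0; no alternative beats it.
(Checking all 64 profiles: 8 have a profitable deviation, 56 do not.)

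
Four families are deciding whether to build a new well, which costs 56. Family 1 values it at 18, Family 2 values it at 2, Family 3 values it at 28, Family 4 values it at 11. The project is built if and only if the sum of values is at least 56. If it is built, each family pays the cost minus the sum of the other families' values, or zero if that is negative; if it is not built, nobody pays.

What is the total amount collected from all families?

48

Total value 59 ≥ cost 56, so it is built.
Family 1: others sum to 41; max(0, 56 - 41) = 15.
Family 2: others sum to 57; max(0, 56 - 57) = 0.
Family 3: others sum to 31; max(0, 56 - 31) = 25.
Family 4: others sum to 48; max(0, 56 - 48) = 8.
Total collected = 15 + 0 + 25 + 8 = 48.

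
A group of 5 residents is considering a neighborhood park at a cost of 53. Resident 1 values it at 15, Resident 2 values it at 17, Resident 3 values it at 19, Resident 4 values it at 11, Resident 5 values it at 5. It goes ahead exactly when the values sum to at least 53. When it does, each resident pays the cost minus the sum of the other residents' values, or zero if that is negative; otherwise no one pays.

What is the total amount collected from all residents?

Total value 67 ≥ cost 53, so it is built.
Resident 1: others sum to 52; max(0, 53 - 52) = 1.
Resident 2: others sum to 50; max(0, 53 - 50) = 3.
Resident 3: others sum to 48; max(0, 53 - 48) = 5.
Resident 4: others sum to 56; max(0, 53 - 56) = 0.
Resident 5: others sum to 62; max(0, 53 - 62) = 0.
Total collected = 1 + 3 + 5 + 0 + 0 = 9.

9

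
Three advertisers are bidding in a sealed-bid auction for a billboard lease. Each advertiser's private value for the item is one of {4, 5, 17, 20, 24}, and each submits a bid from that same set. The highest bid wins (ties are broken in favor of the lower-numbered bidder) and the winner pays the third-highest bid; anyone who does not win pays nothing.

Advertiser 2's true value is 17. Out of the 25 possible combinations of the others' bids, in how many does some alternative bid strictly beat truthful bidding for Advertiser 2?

8

Others bid (4, 20): truth gives 0; bid 20 gives 13 > 0. Violating.
Others bid (4, 24): truth gives 0; bid 24 gives 13 > 0. Violating.
Others bid (5, 20): truth gives 0; bid 20 gives 12 > 0. Violating.
Others bid (5, 24): truth gives 0; bid 24 gives 12 > 0. Violating.
Others bid (4, 4): truth gives 13; no alternative beats it.
Others bid (4, 5): truth gives 13; no alternative beats it.
(Checking all 25 profiles: 8 have a profitable deviation, 17 do not.)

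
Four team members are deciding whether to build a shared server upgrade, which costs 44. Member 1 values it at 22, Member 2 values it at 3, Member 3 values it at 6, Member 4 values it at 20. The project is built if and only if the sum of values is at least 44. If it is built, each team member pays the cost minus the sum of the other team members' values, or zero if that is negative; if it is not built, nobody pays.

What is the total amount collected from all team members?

28

Total value 51 ≥ cost 44, so it is built.
Member 1: others sum to 29; max(0, 44 - 29) = 15.
Member 2: others sum to 48; max(0, 44 - 48) = 0.
Member 3: others sum to 45; max(0, 44 - 45) = 0.
Member 4: others sum to 31; max(0, 44 - 31) = 13.
Total collected = 15 + 0 + 0 + 13 = 28.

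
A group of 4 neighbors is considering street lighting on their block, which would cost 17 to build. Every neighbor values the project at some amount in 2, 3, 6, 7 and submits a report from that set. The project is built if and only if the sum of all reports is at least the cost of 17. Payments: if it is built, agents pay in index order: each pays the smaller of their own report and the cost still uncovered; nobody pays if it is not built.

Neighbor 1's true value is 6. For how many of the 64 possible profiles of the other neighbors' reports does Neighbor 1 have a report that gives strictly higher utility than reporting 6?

Others report (2, 6, 6): truth gives 0; report 3 gives 3 > 0. Violating.
Others report (2, 6, 7): truth gives 0; report 2 gives 4 > 0. Violating.
Others report (2, 7, 6): truth gives 0; report 2 gives 4 > 0. Violating.
Others report (2, 7, 7): truth gives 0; report 2 gives 4 > 0. Violating.
Others report (2, 2, 2): truth gives 0; no alternative beats it.
Others report (2, 2, 3): truth gives 0; no alternative beats it.
(Checking all 64 profiles: 32 have a profitable deviation, 32 do not.)

32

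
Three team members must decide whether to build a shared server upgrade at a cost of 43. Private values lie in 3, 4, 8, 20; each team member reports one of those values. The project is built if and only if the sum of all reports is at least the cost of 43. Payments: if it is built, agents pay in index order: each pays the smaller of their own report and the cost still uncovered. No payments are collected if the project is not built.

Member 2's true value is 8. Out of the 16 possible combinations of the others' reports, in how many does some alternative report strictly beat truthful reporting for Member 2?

1

Others report (20, 20): truth gives 0; report 3 gives 5 > 0. Violating.
Others report (3, 3): truth gives 0; no alternative beats it.
Others report (3, 4): truth gives 0; no alternative beats it.
(Checking all 16 profiles: 1 has a profitable deviation, 15 do not.)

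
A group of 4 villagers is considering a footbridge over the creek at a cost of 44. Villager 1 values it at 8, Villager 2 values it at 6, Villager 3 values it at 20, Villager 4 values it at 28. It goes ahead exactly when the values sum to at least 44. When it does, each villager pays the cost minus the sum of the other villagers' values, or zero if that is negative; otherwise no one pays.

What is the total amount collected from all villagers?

Total value 62 ≥ cost 44, so it is built.
Villager 1: others sum to 54; max(0, 44 - 54) = 0.
Villager 2: others sum to 56; max(0, 44 - 56) = 0.
Villager 3: others sum to 42; max(0, 44 - 42) = 2.
Villager 4: others sum to 34; max(0, 44 - 34) = 10.
Total collected = 0 + 0 + 2 + 10 = 12.

12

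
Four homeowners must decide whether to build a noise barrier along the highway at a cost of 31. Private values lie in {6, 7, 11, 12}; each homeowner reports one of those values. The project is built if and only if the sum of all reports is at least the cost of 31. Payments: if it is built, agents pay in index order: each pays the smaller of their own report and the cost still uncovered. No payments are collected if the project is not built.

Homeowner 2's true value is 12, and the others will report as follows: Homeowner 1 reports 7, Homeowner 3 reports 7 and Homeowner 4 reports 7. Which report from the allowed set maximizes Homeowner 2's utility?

Report 6: project not built, utility 0.
Report 7: project not built, utility 0.
Report 11: project built, pays 11, utility 12 - 11 = 1.
Report 12: project built, pays 12, utility 12 - 12 = 0.
The best choice is 11 with utility 1.

11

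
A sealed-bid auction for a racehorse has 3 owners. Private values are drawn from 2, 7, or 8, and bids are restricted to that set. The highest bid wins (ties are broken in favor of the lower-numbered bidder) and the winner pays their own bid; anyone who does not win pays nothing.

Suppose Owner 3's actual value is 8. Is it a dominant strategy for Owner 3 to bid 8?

Consider the case where Owner 1 bids 2 and Owner 2 bids 2.
Truthful bid 8: wins, pays 8, utility 8 - 8 = 0.
Bid 7 instead: wins, pays 7, utility 8 - 7 = 1.
Since 1 > 0, bidding 7 is strictly better here, so truthful bidding is not dominant.

No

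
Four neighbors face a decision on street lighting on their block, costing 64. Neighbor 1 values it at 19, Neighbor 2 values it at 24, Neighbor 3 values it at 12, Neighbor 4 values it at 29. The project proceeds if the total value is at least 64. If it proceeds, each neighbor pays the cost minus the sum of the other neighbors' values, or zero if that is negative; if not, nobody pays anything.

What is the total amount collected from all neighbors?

13

Total value 84 ≥ cost 64, so it is built.
Neighbor 1: others sum to 65; max(0, 64 - 65) = 0.
Neighbor 2: others sum to 60; max(0, 64 - 60) = 4.
Neighbor 3: others sum to 72; max(0, 64 - 72) = 0.
Neighbor 4: others sum to 55; max(0, 64 - 55) = 9.
Total collected = 0 + 4 + 0 + 9 = 13.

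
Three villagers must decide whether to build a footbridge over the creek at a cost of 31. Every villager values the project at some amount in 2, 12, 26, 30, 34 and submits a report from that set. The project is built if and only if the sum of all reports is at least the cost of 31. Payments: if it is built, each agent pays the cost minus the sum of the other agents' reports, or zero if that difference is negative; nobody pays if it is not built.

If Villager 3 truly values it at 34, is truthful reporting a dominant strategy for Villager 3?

Yes

Check each profile of the others' reports and compare truth against every alternative report.
Others report (2, 30): truth gives 34, best alternative gives 34.
Others report (2, 34): truth gives 34, best alternative gives 34.
Others report (12, 26): truth gives 34, best alternative gives 34.
Others report (12, 30): truth gives 34, best alternative gives 34.
Others report (12, 34): truth gives 34, best alternative gives 34.
Others report (26, 12): truth gives 34, best alternative gives 34.
(Remaining 19 profiles checked similarly; truth is weakly best in each.)
In every case the truthful report is at least as good as any alternative, so it is a dominant strategy.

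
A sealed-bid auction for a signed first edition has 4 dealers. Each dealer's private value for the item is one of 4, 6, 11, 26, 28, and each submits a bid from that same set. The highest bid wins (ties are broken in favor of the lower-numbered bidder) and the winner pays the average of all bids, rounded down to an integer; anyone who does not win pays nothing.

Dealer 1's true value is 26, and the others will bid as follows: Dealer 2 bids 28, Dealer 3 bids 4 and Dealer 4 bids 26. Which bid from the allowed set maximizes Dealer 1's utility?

28

Bid 4: loses, pays 0, utility 0.
Bid 6: loses, pays 0, utility 0.
Bid 11: loses, pays 0, utility 0.
Bid 26: loses, pays 0, utility 0.
Bid 28: wins, pays 21, utility 26 - 21 = 5.
The best choice is 28 with utility 5.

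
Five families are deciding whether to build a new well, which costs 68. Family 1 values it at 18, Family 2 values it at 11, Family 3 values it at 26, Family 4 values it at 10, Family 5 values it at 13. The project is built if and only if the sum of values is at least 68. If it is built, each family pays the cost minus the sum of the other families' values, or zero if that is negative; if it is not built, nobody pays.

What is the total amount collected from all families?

28

Total value 78 ≥ cost 68, so it is built.
Family 1: others sum to 60; max(0, 68 - 60) = 8.
Family 2: others sum to 67; max(0, 68 - 67) = 1.
Family 3: others sum to 52; max(0, 68 - 52) = 16.
Family 4: others sum to 68; max(0, 68 - 68) = 0.
Family 5: others sum to 65; max(0, 68 - 65) = 3.
Total collected = 8 + 1 + 16 + 0 + 3 = 28.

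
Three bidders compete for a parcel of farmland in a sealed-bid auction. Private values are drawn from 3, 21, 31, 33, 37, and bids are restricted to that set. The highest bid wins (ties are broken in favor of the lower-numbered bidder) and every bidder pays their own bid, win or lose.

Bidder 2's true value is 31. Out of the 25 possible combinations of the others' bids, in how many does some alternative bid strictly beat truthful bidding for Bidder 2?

21

Others bid (3, 3): truth gives 0; bid 21 gives 10 > 0. Violating.
Others bid (3, 21): truth gives 0; bid 21 gives 10 > 0. Violating.
Others bid (3, 33): truth gives -31; bid 33 gives -2 > -31. Violating.
Others bid (3, 37): truth gives -31; bid 3 gives -3 > -31. Violating.
Others bid (3, 31): truth gives 0; no alternative beats it.
Others bid (21, 3): truth gives 0; no alternative beats it.
(Checking all 25 profiles: 21 have a profitable deviation, 4 do not.)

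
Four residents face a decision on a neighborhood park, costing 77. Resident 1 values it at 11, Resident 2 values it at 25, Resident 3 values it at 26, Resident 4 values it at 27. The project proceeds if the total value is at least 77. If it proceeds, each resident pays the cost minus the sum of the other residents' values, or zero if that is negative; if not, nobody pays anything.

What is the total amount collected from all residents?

Total value 89 ≥ cost 77, so it is built.
Resident 1: others sum to 78; max(0, 77 - 78) = 0.
Resident 2: others sum to 64; max(0, 77 - 64) = 13.
Resident 3: others sum to 63; max(0, 77 - 63) = 14.
Resident 4: others sum to 62; max(0, 77 - 62) = 15.
Total collected = 0 + 13 + 14 + 15 = 42.

42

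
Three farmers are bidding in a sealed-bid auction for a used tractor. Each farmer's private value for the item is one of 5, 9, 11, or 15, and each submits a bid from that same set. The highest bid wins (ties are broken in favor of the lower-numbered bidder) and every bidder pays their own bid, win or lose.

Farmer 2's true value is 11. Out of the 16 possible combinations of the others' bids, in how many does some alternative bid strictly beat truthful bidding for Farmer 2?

Others bid (5, 5): truth gives 0; bid 9 gives 2 > 0. Violating.
Others bid (5, 9): truth gives 0; bid 9 gives 2 > 0. Violating.
Others bid (5, 15): truth gives -11; bid 15 gives -4 > -11. Violating.
Others bid (9, 15): truth gives -11; bid 15 gives -4 > -11. Violating.
Others bid (5, 11): truth gives 0; no alternative beats it.
Others bid (9, 5): truth gives 0; no alternative beats it.
(Checking all 16 profiles: 12 have a profitable deviation, 4 do not.)

12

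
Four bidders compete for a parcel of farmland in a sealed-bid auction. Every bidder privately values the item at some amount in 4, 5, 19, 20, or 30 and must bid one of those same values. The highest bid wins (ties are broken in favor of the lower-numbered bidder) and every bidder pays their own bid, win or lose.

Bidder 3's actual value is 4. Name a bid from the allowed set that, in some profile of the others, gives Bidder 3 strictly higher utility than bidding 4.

Suppose Bidder 1 bids 4, Bidder 2 bids 4 and Bidder 4 bids 4.
Bid 4: loses but pays 4, utility -4.
Bid 5: wins, pays 5, utility 4 - 5 = -1.
So bidding 5 beats truth here (-1 > -4).

5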